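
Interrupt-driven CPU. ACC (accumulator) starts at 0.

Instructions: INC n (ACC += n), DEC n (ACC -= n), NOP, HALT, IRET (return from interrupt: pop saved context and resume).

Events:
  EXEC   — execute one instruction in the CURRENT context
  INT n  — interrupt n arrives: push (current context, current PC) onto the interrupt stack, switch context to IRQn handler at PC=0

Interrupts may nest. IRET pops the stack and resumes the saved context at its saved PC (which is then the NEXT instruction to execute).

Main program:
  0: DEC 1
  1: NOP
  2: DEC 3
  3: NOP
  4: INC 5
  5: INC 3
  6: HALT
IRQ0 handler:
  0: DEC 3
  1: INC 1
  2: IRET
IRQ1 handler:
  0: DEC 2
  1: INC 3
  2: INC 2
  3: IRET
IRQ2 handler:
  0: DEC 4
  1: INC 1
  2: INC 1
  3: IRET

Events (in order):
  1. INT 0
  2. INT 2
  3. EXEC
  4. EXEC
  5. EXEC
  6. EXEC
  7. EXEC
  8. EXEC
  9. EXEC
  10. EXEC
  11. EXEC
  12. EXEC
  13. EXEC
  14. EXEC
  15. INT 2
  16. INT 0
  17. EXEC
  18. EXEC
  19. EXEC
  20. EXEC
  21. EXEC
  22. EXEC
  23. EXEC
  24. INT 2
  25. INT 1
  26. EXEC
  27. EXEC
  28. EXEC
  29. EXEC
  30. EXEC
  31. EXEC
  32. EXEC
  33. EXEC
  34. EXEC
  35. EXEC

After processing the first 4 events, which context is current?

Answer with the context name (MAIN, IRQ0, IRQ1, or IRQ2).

Event 1 (INT 0): INT 0 arrives: push (MAIN, PC=0), enter IRQ0 at PC=0 (depth now 1)
Event 2 (INT 2): INT 2 arrives: push (IRQ0, PC=0), enter IRQ2 at PC=0 (depth now 2)
Event 3 (EXEC): [IRQ2] PC=0: DEC 4 -> ACC=-4
Event 4 (EXEC): [IRQ2] PC=1: INC 1 -> ACC=-3

Answer: IRQ2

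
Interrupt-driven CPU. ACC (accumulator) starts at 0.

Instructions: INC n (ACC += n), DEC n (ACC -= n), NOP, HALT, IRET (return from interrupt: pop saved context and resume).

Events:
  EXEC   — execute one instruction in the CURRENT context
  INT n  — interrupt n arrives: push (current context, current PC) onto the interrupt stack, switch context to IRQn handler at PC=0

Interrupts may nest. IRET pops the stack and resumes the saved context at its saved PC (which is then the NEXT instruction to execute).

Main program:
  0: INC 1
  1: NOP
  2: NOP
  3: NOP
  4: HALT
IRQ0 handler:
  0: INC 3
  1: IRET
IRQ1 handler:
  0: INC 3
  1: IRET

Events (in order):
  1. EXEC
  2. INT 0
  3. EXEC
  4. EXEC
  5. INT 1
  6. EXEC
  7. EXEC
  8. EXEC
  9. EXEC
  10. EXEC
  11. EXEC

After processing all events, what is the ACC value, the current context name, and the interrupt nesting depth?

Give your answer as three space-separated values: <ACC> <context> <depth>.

Answer: 7 MAIN 0

Derivation:
Event 1 (EXEC): [MAIN] PC=0: INC 1 -> ACC=1
Event 2 (INT 0): INT 0 arrives: push (MAIN, PC=1), enter IRQ0 at PC=0 (depth now 1)
Event 3 (EXEC): [IRQ0] PC=0: INC 3 -> ACC=4
Event 4 (EXEC): [IRQ0] PC=1: IRET -> resume MAIN at PC=1 (depth now 0)
Event 5 (INT 1): INT 1 arrives: push (MAIN, PC=1), enter IRQ1 at PC=0 (depth now 1)
Event 6 (EXEC): [IRQ1] PC=0: INC 3 -> ACC=7
Event 7 (EXEC): [IRQ1] PC=1: IRET -> resume MAIN at PC=1 (depth now 0)
Event 8 (EXEC): [MAIN] PC=1: NOP
Event 9 (EXEC): [MAIN] PC=2: NOP
Event 10 (EXEC): [MAIN] PC=3: NOP
Event 11 (EXEC): [MAIN] PC=4: HALT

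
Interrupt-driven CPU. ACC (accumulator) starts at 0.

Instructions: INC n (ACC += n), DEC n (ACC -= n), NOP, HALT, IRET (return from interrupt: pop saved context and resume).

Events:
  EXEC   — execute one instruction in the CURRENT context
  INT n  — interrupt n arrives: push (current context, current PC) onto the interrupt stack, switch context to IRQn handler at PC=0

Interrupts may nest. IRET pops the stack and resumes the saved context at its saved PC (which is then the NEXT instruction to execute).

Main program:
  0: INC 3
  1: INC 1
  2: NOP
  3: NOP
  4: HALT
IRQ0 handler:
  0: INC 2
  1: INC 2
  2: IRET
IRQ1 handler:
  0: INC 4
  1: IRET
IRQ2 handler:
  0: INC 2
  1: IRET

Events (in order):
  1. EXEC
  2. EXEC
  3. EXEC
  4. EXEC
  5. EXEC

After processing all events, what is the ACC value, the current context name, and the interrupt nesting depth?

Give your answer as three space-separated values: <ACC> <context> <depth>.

Answer: 4 MAIN 0

Derivation:
Event 1 (EXEC): [MAIN] PC=0: INC 3 -> ACC=3
Event 2 (EXEC): [MAIN] PC=1: INC 1 -> ACC=4
Event 3 (EXEC): [MAIN] PC=2: NOP
Event 4 (EXEC): [MAIN] PC=3: NOP
Event 5 (EXEC): [MAIN] PC=4: HALT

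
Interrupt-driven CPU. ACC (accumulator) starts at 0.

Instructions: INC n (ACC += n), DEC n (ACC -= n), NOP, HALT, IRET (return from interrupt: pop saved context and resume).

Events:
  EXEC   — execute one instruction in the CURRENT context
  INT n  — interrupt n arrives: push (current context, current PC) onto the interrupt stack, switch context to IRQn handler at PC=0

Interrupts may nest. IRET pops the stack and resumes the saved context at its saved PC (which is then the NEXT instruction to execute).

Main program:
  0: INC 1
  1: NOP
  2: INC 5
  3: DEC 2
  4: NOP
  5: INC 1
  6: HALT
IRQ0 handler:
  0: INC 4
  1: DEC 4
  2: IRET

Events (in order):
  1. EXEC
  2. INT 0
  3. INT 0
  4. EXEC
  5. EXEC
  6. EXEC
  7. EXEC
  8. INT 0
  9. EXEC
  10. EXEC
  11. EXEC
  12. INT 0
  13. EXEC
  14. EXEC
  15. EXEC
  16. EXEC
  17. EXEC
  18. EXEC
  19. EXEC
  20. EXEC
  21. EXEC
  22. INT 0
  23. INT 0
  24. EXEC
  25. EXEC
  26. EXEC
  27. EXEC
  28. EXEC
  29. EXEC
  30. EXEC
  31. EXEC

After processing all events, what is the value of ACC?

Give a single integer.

Event 1 (EXEC): [MAIN] PC=0: INC 1 -> ACC=1
Event 2 (INT 0): INT 0 arrives: push (MAIN, PC=1), enter IRQ0 at PC=0 (depth now 1)
Event 3 (INT 0): INT 0 arrives: push (IRQ0, PC=0), enter IRQ0 at PC=0 (depth now 2)
Event 4 (EXEC): [IRQ0] PC=0: INC 4 -> ACC=5
Event 5 (EXEC): [IRQ0] PC=1: DEC 4 -> ACC=1
Event 6 (EXEC): [IRQ0] PC=2: IRET -> resume IRQ0 at PC=0 (depth now 1)
Event 7 (EXEC): [IRQ0] PC=0: INC 4 -> ACC=5
Event 8 (INT 0): INT 0 arrives: push (IRQ0, PC=1), enter IRQ0 at PC=0 (depth now 2)
Event 9 (EXEC): [IRQ0] PC=0: INC 4 -> ACC=9
Event 10 (EXEC): [IRQ0] PC=1: DEC 4 -> ACC=5
Event 11 (EXEC): [IRQ0] PC=2: IRET -> resume IRQ0 at PC=1 (depth now 1)
Event 12 (INT 0): INT 0 arrives: push (IRQ0, PC=1), enter IRQ0 at PC=0 (depth now 2)
Event 13 (EXEC): [IRQ0] PC=0: INC 4 -> ACC=9
Event 14 (EXEC): [IRQ0] PC=1: DEC 4 -> ACC=5
Event 15 (EXEC): [IRQ0] PC=2: IRET -> resume IRQ0 at PC=1 (depth now 1)
Event 16 (EXEC): [IRQ0] PC=1: DEC 4 -> ACC=1
Event 17 (EXEC): [IRQ0] PC=2: IRET -> resume MAIN at PC=1 (depth now 0)
Event 18 (EXEC): [MAIN] PC=1: NOP
Event 19 (EXEC): [MAIN] PC=2: INC 5 -> ACC=6
Event 20 (EXEC): [MAIN] PC=3: DEC 2 -> ACC=4
Event 21 (EXEC): [MAIN] PC=4: NOP
Event 22 (INT 0): INT 0 arrives: push (MAIN, PC=5), enter IRQ0 at PC=0 (depth now 1)
Event 23 (INT 0): INT 0 arrives: push (IRQ0, PC=0), enter IRQ0 at PC=0 (depth now 2)
Event 24 (EXEC): [IRQ0] PC=0: INC 4 -> ACC=8
Event 25 (EXEC): [IRQ0] PC=1: DEC 4 -> ACC=4
Event 26 (EXEC): [IRQ0] PC=2: IRET -> resume IRQ0 at PC=0 (depth now 1)
Event 27 (EXEC): [IRQ0] PC=0: INC 4 -> ACC=8
Event 28 (EXEC): [IRQ0] PC=1: DEC 4 -> ACC=4
Event 29 (EXEC): [IRQ0] PC=2: IRET -> resume MAIN at PC=5 (depth now 0)
Event 30 (EXEC): [MAIN] PC=5: INC 1 -> ACC=5
Event 31 (EXEC): [MAIN] PC=6: HALT

Answer: 5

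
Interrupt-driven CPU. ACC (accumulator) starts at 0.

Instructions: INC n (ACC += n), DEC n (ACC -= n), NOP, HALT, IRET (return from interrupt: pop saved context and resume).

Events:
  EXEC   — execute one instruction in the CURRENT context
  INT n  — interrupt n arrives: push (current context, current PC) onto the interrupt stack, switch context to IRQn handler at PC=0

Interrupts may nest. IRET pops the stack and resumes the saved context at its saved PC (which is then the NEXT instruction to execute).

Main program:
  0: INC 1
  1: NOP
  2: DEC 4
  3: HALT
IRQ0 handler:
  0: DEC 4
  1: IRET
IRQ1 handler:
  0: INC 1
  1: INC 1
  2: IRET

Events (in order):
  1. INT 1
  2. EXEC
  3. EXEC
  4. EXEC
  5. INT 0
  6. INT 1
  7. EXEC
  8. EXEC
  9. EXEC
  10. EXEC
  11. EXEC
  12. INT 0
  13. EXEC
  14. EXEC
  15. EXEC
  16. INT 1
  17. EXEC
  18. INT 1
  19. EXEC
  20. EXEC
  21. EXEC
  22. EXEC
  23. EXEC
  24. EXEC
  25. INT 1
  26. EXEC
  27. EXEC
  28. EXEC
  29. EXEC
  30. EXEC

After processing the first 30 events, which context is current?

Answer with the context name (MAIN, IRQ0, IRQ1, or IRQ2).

Answer: MAIN

Derivation:
Event 1 (INT 1): INT 1 arrives: push (MAIN, PC=0), enter IRQ1 at PC=0 (depth now 1)
Event 2 (EXEC): [IRQ1] PC=0: INC 1 -> ACC=1
Event 3 (EXEC): [IRQ1] PC=1: INC 1 -> ACC=2
Event 4 (EXEC): [IRQ1] PC=2: IRET -> resume MAIN at PC=0 (depth now 0)
Event 5 (INT 0): INT 0 arrives: push (MAIN, PC=0), enter IRQ0 at PC=0 (depth now 1)
Event 6 (INT 1): INT 1 arrives: push (IRQ0, PC=0), enter IRQ1 at PC=0 (depth now 2)
Event 7 (EXEC): [IRQ1] PC=0: INC 1 -> ACC=3
Event 8 (EXEC): [IRQ1] PC=1: INC 1 -> ACC=4
Event 9 (EXEC): [IRQ1] PC=2: IRET -> resume IRQ0 at PC=0 (depth now 1)
Event 10 (EXEC): [IRQ0] PC=0: DEC 4 -> ACC=0
Event 11 (EXEC): [IRQ0] PC=1: IRET -> resume MAIN at PC=0 (depth now 0)
Event 12 (INT 0): INT 0 arrives: push (MAIN, PC=0), enter IRQ0 at PC=0 (depth now 1)
Event 13 (EXEC): [IRQ0] PC=0: DEC 4 -> ACC=-4
Event 14 (EXEC): [IRQ0] PC=1: IRET -> resume MAIN at PC=0 (depth now 0)
Event 15 (EXEC): [MAIN] PC=0: INC 1 -> ACC=-3
Event 16 (INT 1): INT 1 arrives: push (MAIN, PC=1), enter IRQ1 at PC=0 (depth now 1)
Event 17 (EXEC): [IRQ1] PC=0: INC 1 -> ACC=-2
Event 18 (INT 1): INT 1 arrives: push (IRQ1, PC=1), enter IRQ1 at PC=0 (depth now 2)
Event 19 (EXEC): [IRQ1] PC=0: INC 1 -> ACC=-1
Event 20 (EXEC): [IRQ1] PC=1: INC 1 -> ACC=0
Event 21 (EXEC): [IRQ1] PC=2: IRET -> resume IRQ1 at PC=1 (depth now 1)
Event 22 (EXEC): [IRQ1] PC=1: INC 1 -> ACC=1
Event 23 (EXEC): [IRQ1] PC=2: IRET -> resume MAIN at PC=1 (depth now 0)
Event 24 (EXEC): [MAIN] PC=1: NOP
Event 25 (INT 1): INT 1 arrives: push (MAIN, PC=2), enter IRQ1 at PC=0 (depth now 1)
Event 26 (EXEC): [IRQ1] PC=0: INC 1 -> ACC=2
Event 27 (EXEC): [IRQ1] PC=1: INC 1 -> ACC=3
Event 28 (EXEC): [IRQ1] PC=2: IRET -> resume MAIN at PC=2 (depth now 0)
Event 29 (EXEC): [MAIN] PC=2: DEC 4 -> ACC=-1
Event 30 (EXEC): [MAIN] PC=3: HALT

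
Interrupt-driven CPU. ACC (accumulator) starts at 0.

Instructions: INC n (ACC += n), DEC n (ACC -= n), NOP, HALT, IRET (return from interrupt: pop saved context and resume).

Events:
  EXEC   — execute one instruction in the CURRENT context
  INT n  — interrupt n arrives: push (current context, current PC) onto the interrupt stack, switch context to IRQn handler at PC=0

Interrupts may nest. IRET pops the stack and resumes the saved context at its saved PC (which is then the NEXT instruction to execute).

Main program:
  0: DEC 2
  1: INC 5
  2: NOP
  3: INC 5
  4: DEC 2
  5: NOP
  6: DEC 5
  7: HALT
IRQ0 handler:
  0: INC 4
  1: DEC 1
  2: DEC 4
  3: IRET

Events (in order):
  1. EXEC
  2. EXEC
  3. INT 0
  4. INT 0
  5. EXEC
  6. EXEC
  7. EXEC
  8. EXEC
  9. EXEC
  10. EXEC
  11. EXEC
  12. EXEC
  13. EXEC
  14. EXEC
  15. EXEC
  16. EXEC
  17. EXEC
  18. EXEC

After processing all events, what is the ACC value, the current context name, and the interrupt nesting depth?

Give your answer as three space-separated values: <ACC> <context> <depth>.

Event 1 (EXEC): [MAIN] PC=0: DEC 2 -> ACC=-2
Event 2 (EXEC): [MAIN] PC=1: INC 5 -> ACC=3
Event 3 (INT 0): INT 0 arrives: push (MAIN, PC=2), enter IRQ0 at PC=0 (depth now 1)
Event 4 (INT 0): INT 0 arrives: push (IRQ0, PC=0), enter IRQ0 at PC=0 (depth now 2)
Event 5 (EXEC): [IRQ0] PC=0: INC 4 -> ACC=7
Event 6 (EXEC): [IRQ0] PC=1: DEC 1 -> ACC=6
Event 7 (EXEC): [IRQ0] PC=2: DEC 4 -> ACC=2
Event 8 (EXEC): [IRQ0] PC=3: IRET -> resume IRQ0 at PC=0 (depth now 1)
Event 9 (EXEC): [IRQ0] PC=0: INC 4 -> ACC=6
Event 10 (EXEC): [IRQ0] PC=1: DEC 1 -> ACC=5
Event 11 (EXEC): [IRQ0] PC=2: DEC 4 -> ACC=1
Event 12 (EXEC): [IRQ0] PC=3: IRET -> resume MAIN at PC=2 (depth now 0)
Event 13 (EXEC): [MAIN] PC=2: NOP
Event 14 (EXEC): [MAIN] PC=3: INC 5 -> ACC=6
Event 15 (EXEC): [MAIN] PC=4: DEC 2 -> ACC=4
Event 16 (EXEC): [MAIN] PC=5: NOP
Event 17 (EXEC): [MAIN] PC=6: DEC 5 -> ACC=-1
Event 18 (EXEC): [MAIN] PC=7: HALT

Answer: -1 MAIN 0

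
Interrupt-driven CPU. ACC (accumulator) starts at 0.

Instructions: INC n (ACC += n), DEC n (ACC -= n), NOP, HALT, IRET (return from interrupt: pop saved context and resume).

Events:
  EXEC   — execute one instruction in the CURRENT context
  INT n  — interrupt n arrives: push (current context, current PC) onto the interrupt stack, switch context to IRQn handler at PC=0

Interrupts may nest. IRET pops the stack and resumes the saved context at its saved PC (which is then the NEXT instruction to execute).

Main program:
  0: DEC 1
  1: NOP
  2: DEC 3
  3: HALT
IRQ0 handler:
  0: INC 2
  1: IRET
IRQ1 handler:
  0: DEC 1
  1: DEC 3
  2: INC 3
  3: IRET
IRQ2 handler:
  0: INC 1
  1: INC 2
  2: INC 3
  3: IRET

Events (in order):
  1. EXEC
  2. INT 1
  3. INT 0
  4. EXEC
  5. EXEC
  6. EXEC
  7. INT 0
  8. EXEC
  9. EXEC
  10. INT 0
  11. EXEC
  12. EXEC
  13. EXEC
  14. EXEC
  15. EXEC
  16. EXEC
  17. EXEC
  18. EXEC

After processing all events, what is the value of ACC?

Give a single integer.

Answer: 1

Derivation:
Event 1 (EXEC): [MAIN] PC=0: DEC 1 -> ACC=-1
Event 2 (INT 1): INT 1 arrives: push (MAIN, PC=1), enter IRQ1 at PC=0 (depth now 1)
Event 3 (INT 0): INT 0 arrives: push (IRQ1, PC=0), enter IRQ0 at PC=0 (depth now 2)
Event 4 (EXEC): [IRQ0] PC=0: INC 2 -> ACC=1
Event 5 (EXEC): [IRQ0] PC=1: IRET -> resume IRQ1 at PC=0 (depth now 1)
Event 6 (EXEC): [IRQ1] PC=0: DEC 1 -> ACC=0
Event 7 (INT 0): INT 0 arrives: push (IRQ1, PC=1), enter IRQ0 at PC=0 (depth now 2)
Event 8 (EXEC): [IRQ0] PC=0: INC 2 -> ACC=2
Event 9 (EXEC): [IRQ0] PC=1: IRET -> resume IRQ1 at PC=1 (depth now 1)
Event 10 (INT 0): INT 0 arrives: push (IRQ1, PC=1), enter IRQ0 at PC=0 (depth now 2)
Event 11 (EXEC): [IRQ0] PC=0: INC 2 -> ACC=4
Event 12 (EXEC): [IRQ0] PC=1: IRET -> resume IRQ1 at PC=1 (depth now 1)
Event 13 (EXEC): [IRQ1] PC=1: DEC 3 -> ACC=1
Event 14 (EXEC): [IRQ1] PC=2: INC 3 -> ACC=4
Event 15 (EXEC): [IRQ1] PC=3: IRET -> resume MAIN at PC=1 (depth now 0)
Event 16 (EXEC): [MAIN] PC=1: NOP
Event 17 (EXEC): [MAIN] PC=2: DEC 3 -> ACC=1
Event 18 (EXEC): [MAIN] PC=3: HALT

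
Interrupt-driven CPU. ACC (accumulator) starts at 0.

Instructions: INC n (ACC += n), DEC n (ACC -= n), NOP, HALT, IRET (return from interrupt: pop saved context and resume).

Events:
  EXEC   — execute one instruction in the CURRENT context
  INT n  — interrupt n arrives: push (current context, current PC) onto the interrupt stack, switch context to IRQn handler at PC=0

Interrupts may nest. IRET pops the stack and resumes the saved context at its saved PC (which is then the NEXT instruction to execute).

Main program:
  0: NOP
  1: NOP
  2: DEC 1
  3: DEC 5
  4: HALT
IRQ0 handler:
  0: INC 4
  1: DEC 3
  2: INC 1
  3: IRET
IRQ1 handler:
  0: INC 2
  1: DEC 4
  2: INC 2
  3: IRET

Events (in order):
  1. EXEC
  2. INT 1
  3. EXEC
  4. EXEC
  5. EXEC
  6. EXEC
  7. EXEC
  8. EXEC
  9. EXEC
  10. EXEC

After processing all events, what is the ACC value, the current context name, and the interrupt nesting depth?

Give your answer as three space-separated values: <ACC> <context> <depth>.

Answer: -6 MAIN 0

Derivation:
Event 1 (EXEC): [MAIN] PC=0: NOP
Event 2 (INT 1): INT 1 arrives: push (MAIN, PC=1), enter IRQ1 at PC=0 (depth now 1)
Event 3 (EXEC): [IRQ1] PC=0: INC 2 -> ACC=2
Event 4 (EXEC): [IRQ1] PC=1: DEC 4 -> ACC=-2
Event 5 (EXEC): [IRQ1] PC=2: INC 2 -> ACC=0
Event 6 (EXEC): [IRQ1] PC=3: IRET -> resume MAIN at PC=1 (depth now 0)
Event 7 (EXEC): [MAIN] PC=1: NOP
Event 8 (EXEC): [MAIN] PC=2: DEC 1 -> ACC=-1
Event 9 (EXEC): [MAIN] PC=3: DEC 5 -> ACC=-6
Event 10 (EXEC): [MAIN] PC=4: HALT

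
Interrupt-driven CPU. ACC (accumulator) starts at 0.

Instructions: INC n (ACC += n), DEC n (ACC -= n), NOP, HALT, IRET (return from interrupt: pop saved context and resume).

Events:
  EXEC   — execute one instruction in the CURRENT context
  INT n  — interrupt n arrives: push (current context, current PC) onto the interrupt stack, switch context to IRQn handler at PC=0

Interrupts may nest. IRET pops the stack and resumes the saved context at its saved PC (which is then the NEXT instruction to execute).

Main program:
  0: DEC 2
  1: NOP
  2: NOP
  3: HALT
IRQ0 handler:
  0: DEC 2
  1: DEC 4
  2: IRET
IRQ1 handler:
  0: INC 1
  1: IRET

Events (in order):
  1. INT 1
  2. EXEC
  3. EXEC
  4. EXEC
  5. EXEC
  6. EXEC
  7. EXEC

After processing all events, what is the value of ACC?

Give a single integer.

Event 1 (INT 1): INT 1 arrives: push (MAIN, PC=0), enter IRQ1 at PC=0 (depth now 1)
Event 2 (EXEC): [IRQ1] PC=0: INC 1 -> ACC=1
Event 3 (EXEC): [IRQ1] PC=1: IRET -> resume MAIN at PC=0 (depth now 0)
Event 4 (EXEC): [MAIN] PC=0: DEC 2 -> ACC=-1
Event 5 (EXEC): [MAIN] PC=1: NOP
Event 6 (EXEC): [MAIN] PC=2: NOP
Event 7 (EXEC): [MAIN] PC=3: HALT

Answer: -1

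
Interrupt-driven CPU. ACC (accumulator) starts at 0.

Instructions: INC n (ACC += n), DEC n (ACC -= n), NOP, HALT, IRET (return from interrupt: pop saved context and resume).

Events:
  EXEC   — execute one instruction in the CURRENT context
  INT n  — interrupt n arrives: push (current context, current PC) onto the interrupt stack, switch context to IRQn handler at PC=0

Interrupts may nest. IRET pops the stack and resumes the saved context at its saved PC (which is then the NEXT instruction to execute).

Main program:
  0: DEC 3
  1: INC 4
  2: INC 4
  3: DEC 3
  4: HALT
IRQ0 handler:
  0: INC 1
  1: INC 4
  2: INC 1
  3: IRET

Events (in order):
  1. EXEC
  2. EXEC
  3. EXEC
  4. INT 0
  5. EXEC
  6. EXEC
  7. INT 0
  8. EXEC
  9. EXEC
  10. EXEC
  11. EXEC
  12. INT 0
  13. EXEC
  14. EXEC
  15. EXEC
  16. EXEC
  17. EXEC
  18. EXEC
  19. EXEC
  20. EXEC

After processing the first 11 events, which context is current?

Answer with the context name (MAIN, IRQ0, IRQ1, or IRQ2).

Answer: IRQ0

Derivation:
Event 1 (EXEC): [MAIN] PC=0: DEC 3 -> ACC=-3
Event 2 (EXEC): [MAIN] PC=1: INC 4 -> ACC=1
Event 3 (EXEC): [MAIN] PC=2: INC 4 -> ACC=5
Event 4 (INT 0): INT 0 arrives: push (MAIN, PC=3), enter IRQ0 at PC=0 (depth now 1)
Event 5 (EXEC): [IRQ0] PC=0: INC 1 -> ACC=6
Event 6 (EXEC): [IRQ0] PC=1: INC 4 -> ACC=10
Event 7 (INT 0): INT 0 arrives: push (IRQ0, PC=2), enter IRQ0 at PC=0 (depth now 2)
Event 8 (EXEC): [IRQ0] PC=0: INC 1 -> ACC=11
Event 9 (EXEC): [IRQ0] PC=1: INC 4 -> ACC=15
Event 10 (EXEC): [IRQ0] PC=2: INC 1 -> ACC=16
Event 11 (EXEC): [IRQ0] PC=3: IRET -> resume IRQ0 at PC=2 (depth now 1)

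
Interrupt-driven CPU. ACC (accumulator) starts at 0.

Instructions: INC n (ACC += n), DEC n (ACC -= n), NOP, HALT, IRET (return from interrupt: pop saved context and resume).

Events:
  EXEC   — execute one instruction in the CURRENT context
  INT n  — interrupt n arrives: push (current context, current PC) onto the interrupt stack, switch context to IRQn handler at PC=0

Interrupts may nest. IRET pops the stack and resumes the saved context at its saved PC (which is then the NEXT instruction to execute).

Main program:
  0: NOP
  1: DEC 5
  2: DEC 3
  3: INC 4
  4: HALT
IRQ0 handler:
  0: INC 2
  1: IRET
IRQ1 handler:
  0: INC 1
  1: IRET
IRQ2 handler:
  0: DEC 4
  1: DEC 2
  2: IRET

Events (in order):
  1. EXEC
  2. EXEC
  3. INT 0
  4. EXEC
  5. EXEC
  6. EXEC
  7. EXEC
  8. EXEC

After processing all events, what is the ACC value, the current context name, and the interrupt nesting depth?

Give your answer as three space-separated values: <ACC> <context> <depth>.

Event 1 (EXEC): [MAIN] PC=0: NOP
Event 2 (EXEC): [MAIN] PC=1: DEC 5 -> ACC=-5
Event 3 (INT 0): INT 0 arrives: push (MAIN, PC=2), enter IRQ0 at PC=0 (depth now 1)
Event 4 (EXEC): [IRQ0] PC=0: INC 2 -> ACC=-3
Event 5 (EXEC): [IRQ0] PC=1: IRET -> resume MAIN at PC=2 (depth now 0)
Event 6 (EXEC): [MAIN] PC=2: DEC 3 -> ACC=-6
Event 7 (EXEC): [MAIN] PC=3: INC 4 -> ACC=-2
Event 8 (EXEC): [MAIN] PC=4: HALT

Answer: -2 MAIN 0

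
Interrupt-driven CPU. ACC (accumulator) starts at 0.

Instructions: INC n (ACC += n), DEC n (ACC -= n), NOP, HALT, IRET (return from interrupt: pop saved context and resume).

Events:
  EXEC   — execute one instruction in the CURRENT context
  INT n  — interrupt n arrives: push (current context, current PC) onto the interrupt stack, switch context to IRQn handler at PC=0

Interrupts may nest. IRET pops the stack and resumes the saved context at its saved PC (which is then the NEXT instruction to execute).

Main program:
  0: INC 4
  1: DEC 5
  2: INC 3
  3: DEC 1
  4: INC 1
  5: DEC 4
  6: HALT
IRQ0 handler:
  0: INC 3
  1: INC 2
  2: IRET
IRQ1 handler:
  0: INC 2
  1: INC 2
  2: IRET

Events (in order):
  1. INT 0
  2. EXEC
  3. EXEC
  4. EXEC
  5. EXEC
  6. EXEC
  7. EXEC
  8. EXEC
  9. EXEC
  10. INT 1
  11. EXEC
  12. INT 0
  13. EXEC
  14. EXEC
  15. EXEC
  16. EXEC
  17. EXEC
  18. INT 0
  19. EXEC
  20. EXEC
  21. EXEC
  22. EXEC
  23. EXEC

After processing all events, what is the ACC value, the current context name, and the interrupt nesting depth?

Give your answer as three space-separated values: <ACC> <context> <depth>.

Event 1 (INT 0): INT 0 arrives: push (MAIN, PC=0), enter IRQ0 at PC=0 (depth now 1)
Event 2 (EXEC): [IRQ0] PC=0: INC 3 -> ACC=3
Event 3 (EXEC): [IRQ0] PC=1: INC 2 -> ACC=5
Event 4 (EXEC): [IRQ0] PC=2: IRET -> resume MAIN at PC=0 (depth now 0)
Event 5 (EXEC): [MAIN] PC=0: INC 4 -> ACC=9
Event 6 (EXEC): [MAIN] PC=1: DEC 5 -> ACC=4
Event 7 (EXEC): [MAIN] PC=2: INC 3 -> ACC=7
Event 8 (EXEC): [MAIN] PC=3: DEC 1 -> ACC=6
Event 9 (EXEC): [MAIN] PC=4: INC 1 -> ACC=7
Event 10 (INT 1): INT 1 arrives: push (MAIN, PC=5), enter IRQ1 at PC=0 (depth now 1)
Event 11 (EXEC): [IRQ1] PC=0: INC 2 -> ACC=9
Event 12 (INT 0): INT 0 arrives: push (IRQ1, PC=1), enter IRQ0 at PC=0 (depth now 2)
Event 13 (EXEC): [IRQ0] PC=0: INC 3 -> ACC=12
Event 14 (EXEC): [IRQ0] PC=1: INC 2 -> ACC=14
Event 15 (EXEC): [IRQ0] PC=2: IRET -> resume IRQ1 at PC=1 (depth now 1)
Event 16 (EXEC): [IRQ1] PC=1: INC 2 -> ACC=16
Event 17 (EXEC): [IRQ1] PC=2: IRET -> resume MAIN at PC=5 (depth now 0)
Event 18 (INT 0): INT 0 arrives: push (MAIN, PC=5), enter IRQ0 at PC=0 (depth now 1)
Event 19 (EXEC): [IRQ0] PC=0: INC 3 -> ACC=19
Event 20 (EXEC): [IRQ0] PC=1: INC 2 -> ACC=21
Event 21 (EXEC): [IRQ0] PC=2: IRET -> resume MAIN at PC=5 (depth now 0)
Event 22 (EXEC): [MAIN] PC=5: DEC 4 -> ACC=17
Event 23 (EXEC): [MAIN] PC=6: HALT

Answer: 17 MAIN 0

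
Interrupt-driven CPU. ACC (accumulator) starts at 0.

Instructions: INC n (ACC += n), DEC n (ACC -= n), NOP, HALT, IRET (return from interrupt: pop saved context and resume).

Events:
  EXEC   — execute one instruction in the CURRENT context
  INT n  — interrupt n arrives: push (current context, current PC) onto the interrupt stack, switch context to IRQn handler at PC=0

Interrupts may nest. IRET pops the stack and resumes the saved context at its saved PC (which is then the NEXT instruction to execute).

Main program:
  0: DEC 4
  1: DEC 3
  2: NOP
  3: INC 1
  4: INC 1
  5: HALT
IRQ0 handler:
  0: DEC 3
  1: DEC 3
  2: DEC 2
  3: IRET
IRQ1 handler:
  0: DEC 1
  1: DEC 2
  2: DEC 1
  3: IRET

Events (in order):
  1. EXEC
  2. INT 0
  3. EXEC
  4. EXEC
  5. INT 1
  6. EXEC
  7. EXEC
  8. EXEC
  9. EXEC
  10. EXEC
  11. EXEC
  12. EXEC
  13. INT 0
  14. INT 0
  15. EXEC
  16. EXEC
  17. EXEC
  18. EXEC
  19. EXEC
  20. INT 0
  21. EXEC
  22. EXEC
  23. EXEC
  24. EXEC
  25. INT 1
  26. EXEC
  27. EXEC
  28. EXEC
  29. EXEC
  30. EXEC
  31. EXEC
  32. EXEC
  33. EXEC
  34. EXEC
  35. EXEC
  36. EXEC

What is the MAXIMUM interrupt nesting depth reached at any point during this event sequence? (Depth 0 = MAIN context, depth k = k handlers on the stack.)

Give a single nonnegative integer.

Answer: 2

Derivation:
Event 1 (EXEC): [MAIN] PC=0: DEC 4 -> ACC=-4 [depth=0]
Event 2 (INT 0): INT 0 arrives: push (MAIN, PC=1), enter IRQ0 at PC=0 (depth now 1) [depth=1]
Event 3 (EXEC): [IRQ0] PC=0: DEC 3 -> ACC=-7 [depth=1]
Event 4 (EXEC): [IRQ0] PC=1: DEC 3 -> ACC=-10 [depth=1]
Event 5 (INT 1): INT 1 arrives: push (IRQ0, PC=2), enter IRQ1 at PC=0 (depth now 2) [depth=2]
Event 6 (EXEC): [IRQ1] PC=0: DEC 1 -> ACC=-11 [depth=2]
Event 7 (EXEC): [IRQ1] PC=1: DEC 2 -> ACC=-13 [depth=2]
Event 8 (EXEC): [IRQ1] PC=2: DEC 1 -> ACC=-14 [depth=2]
Event 9 (EXEC): [IRQ1] PC=3: IRET -> resume IRQ0 at PC=2 (depth now 1) [depth=1]
Event 10 (EXEC): [IRQ0] PC=2: DEC 2 -> ACC=-16 [depth=1]
Event 11 (EXEC): [IRQ0] PC=3: IRET -> resume MAIN at PC=1 (depth now 0) [depth=0]
Event 12 (EXEC): [MAIN] PC=1: DEC 3 -> ACC=-19 [depth=0]
Event 13 (INT 0): INT 0 arrives: push (MAIN, PC=2), enter IRQ0 at PC=0 (depth now 1) [depth=1]
Event 14 (INT 0): INT 0 arrives: push (IRQ0, PC=0), enter IRQ0 at PC=0 (depth now 2) [depth=2]
Event 15 (EXEC): [IRQ0] PC=0: DEC 3 -> ACC=-22 [depth=2]
Event 16 (EXEC): [IRQ0] PC=1: DEC 3 -> ACC=-25 [depth=2]
Event 17 (EXEC): [IRQ0] PC=2: DEC 2 -> ACC=-27 [depth=2]
Event 18 (EXEC): [IRQ0] PC=3: IRET -> resume IRQ0 at PC=0 (depth now 1) [depth=1]
Event 19 (EXEC): [IRQ0] PC=0: DEC 3 -> ACC=-30 [depth=1]
Event 20 (INT 0): INT 0 arrives: push (IRQ0, PC=1), enter IRQ0 at PC=0 (depth now 2) [depth=2]
Event 21 (EXEC): [IRQ0] PC=0: DEC 3 -> ACC=-33 [depth=2]
Event 22 (EXEC): [IRQ0] PC=1: DEC 3 -> ACC=-36 [depth=2]
Event 23 (EXEC): [IRQ0] PC=2: DEC 2 -> ACC=-38 [depth=2]
Event 24 (EXEC): [IRQ0] PC=3: IRET -> resume IRQ0 at PC=1 (depth now 1) [depth=1]
Event 25 (INT 1): INT 1 arrives: push (IRQ0, PC=1), enter IRQ1 at PC=0 (depth now 2) [depth=2]
Event 26 (EXEC): [IRQ1] PC=0: DEC 1 -> ACC=-39 [depth=2]
Event 27 (EXEC): [IRQ1] PC=1: DEC 2 -> ACC=-41 [depth=2]
Event 28 (EXEC): [IRQ1] PC=2: DEC 1 -> ACC=-42 [depth=2]
Event 29 (EXEC): [IRQ1] PC=3: IRET -> resume IRQ0 at PC=1 (depth now 1) [depth=1]
Event 30 (EXEC): [IRQ0] PC=1: DEC 3 -> ACC=-45 [depth=1]
Event 31 (EXEC): [IRQ0] PC=2: DEC 2 -> ACC=-47 [depth=1]
Event 32 (EXEC): [IRQ0] PC=3: IRET -> resume MAIN at PC=2 (depth now 0) [depth=0]
Event 33 (EXEC): [MAIN] PC=2: NOP [depth=0]
Event 34 (EXEC): [MAIN] PC=3: INC 1 -> ACC=-46 [depth=0]
Event 35 (EXEC): [MAIN] PC=4: INC 1 -> ACC=-45 [depth=0]
Event 36 (EXEC): [MAIN] PC=5: HALT [depth=0]
Max depth observed: 2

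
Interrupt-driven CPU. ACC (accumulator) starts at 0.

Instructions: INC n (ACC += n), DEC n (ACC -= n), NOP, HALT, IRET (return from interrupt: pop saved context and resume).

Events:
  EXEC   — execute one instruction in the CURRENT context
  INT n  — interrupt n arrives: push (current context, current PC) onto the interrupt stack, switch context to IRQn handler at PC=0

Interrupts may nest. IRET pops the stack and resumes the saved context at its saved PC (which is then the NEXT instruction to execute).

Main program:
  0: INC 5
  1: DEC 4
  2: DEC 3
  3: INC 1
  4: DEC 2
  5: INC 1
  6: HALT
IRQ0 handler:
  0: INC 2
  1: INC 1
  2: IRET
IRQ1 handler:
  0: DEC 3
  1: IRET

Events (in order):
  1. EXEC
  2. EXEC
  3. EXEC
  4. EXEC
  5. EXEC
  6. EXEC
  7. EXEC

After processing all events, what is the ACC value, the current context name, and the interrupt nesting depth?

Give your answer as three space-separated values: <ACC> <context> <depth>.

Event 1 (EXEC): [MAIN] PC=0: INC 5 -> ACC=5
Event 2 (EXEC): [MAIN] PC=1: DEC 4 -> ACC=1
Event 3 (EXEC): [MAIN] PC=2: DEC 3 -> ACC=-2
Event 4 (EXEC): [MAIN] PC=3: INC 1 -> ACC=-1
Event 5 (EXEC): [MAIN] PC=4: DEC 2 -> ACC=-3
Event 6 (EXEC): [MAIN] PC=5: INC 1 -> ACC=-2
Event 7 (EXEC): [MAIN] PC=6: HALT

Answer: -2 MAIN 0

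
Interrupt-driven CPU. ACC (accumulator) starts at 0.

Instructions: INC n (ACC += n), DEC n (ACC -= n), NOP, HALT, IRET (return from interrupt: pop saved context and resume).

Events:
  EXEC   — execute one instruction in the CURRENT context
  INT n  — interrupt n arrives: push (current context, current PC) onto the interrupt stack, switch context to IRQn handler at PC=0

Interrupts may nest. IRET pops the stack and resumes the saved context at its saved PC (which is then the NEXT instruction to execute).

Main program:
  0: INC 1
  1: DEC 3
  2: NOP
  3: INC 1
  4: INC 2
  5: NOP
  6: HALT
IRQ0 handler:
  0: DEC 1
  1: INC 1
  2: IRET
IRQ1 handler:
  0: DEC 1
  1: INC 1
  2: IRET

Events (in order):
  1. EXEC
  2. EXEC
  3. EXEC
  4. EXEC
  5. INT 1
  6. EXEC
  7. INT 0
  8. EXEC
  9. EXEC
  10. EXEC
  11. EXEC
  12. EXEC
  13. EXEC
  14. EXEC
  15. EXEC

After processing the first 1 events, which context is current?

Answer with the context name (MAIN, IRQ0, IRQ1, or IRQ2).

Answer: MAIN

Derivation:
Event 1 (EXEC): [MAIN] PC=0: INC 1 -> ACC=1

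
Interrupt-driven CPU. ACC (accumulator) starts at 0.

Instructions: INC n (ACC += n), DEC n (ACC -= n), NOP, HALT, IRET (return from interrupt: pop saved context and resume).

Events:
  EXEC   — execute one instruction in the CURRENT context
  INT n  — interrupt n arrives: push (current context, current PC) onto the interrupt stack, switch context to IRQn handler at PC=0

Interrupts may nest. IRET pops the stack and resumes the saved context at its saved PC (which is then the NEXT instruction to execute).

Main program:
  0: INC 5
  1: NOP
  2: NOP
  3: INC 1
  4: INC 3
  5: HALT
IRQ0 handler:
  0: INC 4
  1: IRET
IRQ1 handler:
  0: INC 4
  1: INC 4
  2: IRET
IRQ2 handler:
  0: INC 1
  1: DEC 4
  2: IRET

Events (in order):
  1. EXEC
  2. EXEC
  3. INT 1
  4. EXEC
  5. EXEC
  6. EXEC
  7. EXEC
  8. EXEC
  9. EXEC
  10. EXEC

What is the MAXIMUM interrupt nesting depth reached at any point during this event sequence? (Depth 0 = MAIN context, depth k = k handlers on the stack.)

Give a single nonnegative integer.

Event 1 (EXEC): [MAIN] PC=0: INC 5 -> ACC=5 [depth=0]
Event 2 (EXEC): [MAIN] PC=1: NOP [depth=0]
Event 3 (INT 1): INT 1 arrives: push (MAIN, PC=2), enter IRQ1 at PC=0 (depth now 1) [depth=1]
Event 4 (EXEC): [IRQ1] PC=0: INC 4 -> ACC=9 [depth=1]
Event 5 (EXEC): [IRQ1] PC=1: INC 4 -> ACC=13 [depth=1]
Event 6 (EXEC): [IRQ1] PC=2: IRET -> resume MAIN at PC=2 (depth now 0) [depth=0]
Event 7 (EXEC): [MAIN] PC=2: NOP [depth=0]
Event 8 (EXEC): [MAIN] PC=3: INC 1 -> ACC=14 [depth=0]
Event 9 (EXEC): [MAIN] PC=4: INC 3 -> ACC=17 [depth=0]
Event 10 (EXEC): [MAIN] PC=5: HALT [depth=0]
Max depth observed: 1

Answer: 1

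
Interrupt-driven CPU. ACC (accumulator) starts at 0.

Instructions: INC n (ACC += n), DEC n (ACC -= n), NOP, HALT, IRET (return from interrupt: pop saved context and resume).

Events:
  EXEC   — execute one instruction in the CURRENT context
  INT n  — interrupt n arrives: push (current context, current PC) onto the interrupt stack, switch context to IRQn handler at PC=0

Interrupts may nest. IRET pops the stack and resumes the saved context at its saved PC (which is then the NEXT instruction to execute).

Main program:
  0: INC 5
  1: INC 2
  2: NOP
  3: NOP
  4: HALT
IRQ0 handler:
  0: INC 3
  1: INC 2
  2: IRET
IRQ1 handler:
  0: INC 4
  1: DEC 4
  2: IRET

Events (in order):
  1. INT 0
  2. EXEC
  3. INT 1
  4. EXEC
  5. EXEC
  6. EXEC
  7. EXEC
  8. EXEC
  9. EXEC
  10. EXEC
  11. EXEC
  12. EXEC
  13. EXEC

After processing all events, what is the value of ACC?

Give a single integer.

Event 1 (INT 0): INT 0 arrives: push (MAIN, PC=0), enter IRQ0 at PC=0 (depth now 1)
Event 2 (EXEC): [IRQ0] PC=0: INC 3 -> ACC=3
Event 3 (INT 1): INT 1 arrives: push (IRQ0, PC=1), enter IRQ1 at PC=0 (depth now 2)
Event 4 (EXEC): [IRQ1] PC=0: INC 4 -> ACC=7
Event 5 (EXEC): [IRQ1] PC=1: DEC 4 -> ACC=3
Event 6 (EXEC): [IRQ1] PC=2: IRET -> resume IRQ0 at PC=1 (depth now 1)
Event 7 (EXEC): [IRQ0] PC=1: INC 2 -> ACC=5
Event 8 (EXEC): [IRQ0] PC=2: IRET -> resume MAIN at PC=0 (depth now 0)
Event 9 (EXEC): [MAIN] PC=0: INC 5 -> ACC=10
Event 10 (EXEC): [MAIN] PC=1: INC 2 -> ACC=12
Event 11 (EXEC): [MAIN] PC=2: NOP
Event 12 (EXEC): [MAIN] PC=3: NOP
Event 13 (EXEC): [MAIN] PC=4: HALT

Answer: 12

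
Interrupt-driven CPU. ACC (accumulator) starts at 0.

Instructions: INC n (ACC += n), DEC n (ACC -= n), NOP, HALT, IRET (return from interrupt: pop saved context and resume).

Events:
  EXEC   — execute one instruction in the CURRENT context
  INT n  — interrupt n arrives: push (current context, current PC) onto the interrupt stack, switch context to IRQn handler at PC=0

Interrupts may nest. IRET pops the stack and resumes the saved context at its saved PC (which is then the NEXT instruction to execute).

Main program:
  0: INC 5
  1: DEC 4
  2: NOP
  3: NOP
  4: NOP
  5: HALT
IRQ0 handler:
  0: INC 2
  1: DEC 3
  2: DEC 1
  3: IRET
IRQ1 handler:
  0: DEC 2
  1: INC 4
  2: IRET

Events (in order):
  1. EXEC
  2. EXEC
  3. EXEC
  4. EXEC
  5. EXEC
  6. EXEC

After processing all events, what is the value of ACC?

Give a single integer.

Answer: 1

Derivation:
Event 1 (EXEC): [MAIN] PC=0: INC 5 -> ACC=5
Event 2 (EXEC): [MAIN] PC=1: DEC 4 -> ACC=1
Event 3 (EXEC): [MAIN] PC=2: NOP
Event 4 (EXEC): [MAIN] PC=3: NOP
Event 5 (EXEC): [MAIN] PC=4: NOP
Event 6 (EXEC): [MAIN] PC=5: HALT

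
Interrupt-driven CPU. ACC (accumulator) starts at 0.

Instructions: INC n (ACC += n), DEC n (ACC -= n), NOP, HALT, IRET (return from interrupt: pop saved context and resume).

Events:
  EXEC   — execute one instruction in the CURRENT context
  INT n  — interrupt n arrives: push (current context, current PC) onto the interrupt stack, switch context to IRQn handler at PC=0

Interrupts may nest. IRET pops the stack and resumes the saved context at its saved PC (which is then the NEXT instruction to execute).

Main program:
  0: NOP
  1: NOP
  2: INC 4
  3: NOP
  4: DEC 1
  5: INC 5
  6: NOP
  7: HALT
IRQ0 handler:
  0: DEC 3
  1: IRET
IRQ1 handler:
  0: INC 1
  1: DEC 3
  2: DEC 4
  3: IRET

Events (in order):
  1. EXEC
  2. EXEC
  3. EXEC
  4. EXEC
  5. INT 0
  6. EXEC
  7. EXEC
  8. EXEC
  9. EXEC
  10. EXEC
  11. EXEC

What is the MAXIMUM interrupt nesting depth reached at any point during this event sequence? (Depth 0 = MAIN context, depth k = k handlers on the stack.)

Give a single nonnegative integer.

Answer: 1

Derivation:
Event 1 (EXEC): [MAIN] PC=0: NOP [depth=0]
Event 2 (EXEC): [MAIN] PC=1: NOP [depth=0]
Event 3 (EXEC): [MAIN] PC=2: INC 4 -> ACC=4 [depth=0]
Event 4 (EXEC): [MAIN] PC=3: NOP [depth=0]
Event 5 (INT 0): INT 0 arrives: push (MAIN, PC=4), enter IRQ0 at PC=0 (depth now 1) [depth=1]
Event 6 (EXEC): [IRQ0] PC=0: DEC 3 -> ACC=1 [depth=1]
Event 7 (EXEC): [IRQ0] PC=1: IRET -> resume MAIN at PC=4 (depth now 0) [depth=0]
Event 8 (EXEC): [MAIN] PC=4: DEC 1 -> ACC=0 [depth=0]
Event 9 (EXEC): [MAIN] PC=5: INC 5 -> ACC=5 [depth=0]
Event 10 (EXEC): [MAIN] PC=6: NOP [depth=0]
Event 11 (EXEC): [MAIN] PC=7: HALT [depth=0]
Max depth observed: 1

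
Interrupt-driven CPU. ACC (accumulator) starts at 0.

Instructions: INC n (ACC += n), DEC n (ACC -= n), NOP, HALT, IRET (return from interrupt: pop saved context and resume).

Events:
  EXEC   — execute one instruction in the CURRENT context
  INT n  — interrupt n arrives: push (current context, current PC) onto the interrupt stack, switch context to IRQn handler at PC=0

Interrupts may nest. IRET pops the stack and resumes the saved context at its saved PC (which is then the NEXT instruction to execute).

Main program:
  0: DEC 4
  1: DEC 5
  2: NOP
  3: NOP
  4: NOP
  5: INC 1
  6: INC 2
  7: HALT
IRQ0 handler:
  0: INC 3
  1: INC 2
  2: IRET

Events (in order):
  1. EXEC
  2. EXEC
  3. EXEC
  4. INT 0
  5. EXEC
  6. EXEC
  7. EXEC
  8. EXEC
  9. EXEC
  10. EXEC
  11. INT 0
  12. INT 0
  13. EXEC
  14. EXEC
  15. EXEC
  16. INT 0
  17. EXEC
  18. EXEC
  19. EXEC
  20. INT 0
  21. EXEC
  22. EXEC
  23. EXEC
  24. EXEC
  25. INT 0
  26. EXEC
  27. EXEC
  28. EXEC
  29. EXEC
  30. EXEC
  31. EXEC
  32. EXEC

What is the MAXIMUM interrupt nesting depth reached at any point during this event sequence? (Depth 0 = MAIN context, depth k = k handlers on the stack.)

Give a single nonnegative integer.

Answer: 2

Derivation:
Event 1 (EXEC): [MAIN] PC=0: DEC 4 -> ACC=-4 [depth=0]
Event 2 (EXEC): [MAIN] PC=1: DEC 5 -> ACC=-9 [depth=0]
Event 3 (EXEC): [MAIN] PC=2: NOP [depth=0]
Event 4 (INT 0): INT 0 arrives: push (MAIN, PC=3), enter IRQ0 at PC=0 (depth now 1) [depth=1]
Event 5 (EXEC): [IRQ0] PC=0: INC 3 -> ACC=-6 [depth=1]
Event 6 (EXEC): [IRQ0] PC=1: INC 2 -> ACC=-4 [depth=1]
Event 7 (EXEC): [IRQ0] PC=2: IRET -> resume MAIN at PC=3 (depth now 0) [depth=0]
Event 8 (EXEC): [MAIN] PC=3: NOP [depth=0]
Event 9 (EXEC): [MAIN] PC=4: NOP [depth=0]
Event 10 (EXEC): [MAIN] PC=5: INC 1 -> ACC=-3 [depth=0]
Event 11 (INT 0): INT 0 arrives: push (MAIN, PC=6), enter IRQ0 at PC=0 (depth now 1) [depth=1]
Event 12 (INT 0): INT 0 arrives: push (IRQ0, PC=0), enter IRQ0 at PC=0 (depth now 2) [depth=2]
Event 13 (EXEC): [IRQ0] PC=0: INC 3 -> ACC=0 [depth=2]
Event 14 (EXEC): [IRQ0] PC=1: INC 2 -> ACC=2 [depth=2]
Event 15 (EXEC): [IRQ0] PC=2: IRET -> resume IRQ0 at PC=0 (depth now 1) [depth=1]
Event 16 (INT 0): INT 0 arrives: push (IRQ0, PC=0), enter IRQ0 at PC=0 (depth now 2) [depth=2]
Event 17 (EXEC): [IRQ0] PC=0: INC 3 -> ACC=5 [depth=2]
Event 18 (EXEC): [IRQ0] PC=1: INC 2 -> ACC=7 [depth=2]
Event 19 (EXEC): [IRQ0] PC=2: IRET -> resume IRQ0 at PC=0 (depth now 1) [depth=1]
Event 20 (INT 0): INT 0 arrives: push (IRQ0, PC=0), enter IRQ0 at PC=0 (depth now 2) [depth=2]
Event 21 (EXEC): [IRQ0] PC=0: INC 3 -> ACC=10 [depth=2]
Event 22 (EXEC): [IRQ0] PC=1: INC 2 -> ACC=12 [depth=2]
Event 23 (EXEC): [IRQ0] PC=2: IRET -> resume IRQ0 at PC=0 (depth now 1) [depth=1]
Event 24 (EXEC): [IRQ0] PC=0: INC 3 -> ACC=15 [depth=1]
Event 25 (INT 0): INT 0 arrives: push (IRQ0, PC=1), enter IRQ0 at PC=0 (depth now 2) [depth=2]
Event 26 (EXEC): [IRQ0] PC=0: INC 3 -> ACC=18 [depth=2]
Event 27 (EXEC): [IRQ0] PC=1: INC 2 -> ACC=20 [depth=2]
Event 28 (EXEC): [IRQ0] PC=2: IRET -> resume IRQ0 at PC=1 (depth now 1) [depth=1]
Event 29 (EXEC): [IRQ0] PC=1: INC 2 -> ACC=22 [depth=1]
Event 30 (EXEC): [IRQ0] PC=2: IRET -> resume MAIN at PC=6 (depth now 0) [depth=0]
Event 31 (EXEC): [MAIN] PC=6: INC 2 -> ACC=24 [depth=0]
Event 32 (EXEC): [MAIN] PC=7: HALT [depth=0]
Max depth observed: 2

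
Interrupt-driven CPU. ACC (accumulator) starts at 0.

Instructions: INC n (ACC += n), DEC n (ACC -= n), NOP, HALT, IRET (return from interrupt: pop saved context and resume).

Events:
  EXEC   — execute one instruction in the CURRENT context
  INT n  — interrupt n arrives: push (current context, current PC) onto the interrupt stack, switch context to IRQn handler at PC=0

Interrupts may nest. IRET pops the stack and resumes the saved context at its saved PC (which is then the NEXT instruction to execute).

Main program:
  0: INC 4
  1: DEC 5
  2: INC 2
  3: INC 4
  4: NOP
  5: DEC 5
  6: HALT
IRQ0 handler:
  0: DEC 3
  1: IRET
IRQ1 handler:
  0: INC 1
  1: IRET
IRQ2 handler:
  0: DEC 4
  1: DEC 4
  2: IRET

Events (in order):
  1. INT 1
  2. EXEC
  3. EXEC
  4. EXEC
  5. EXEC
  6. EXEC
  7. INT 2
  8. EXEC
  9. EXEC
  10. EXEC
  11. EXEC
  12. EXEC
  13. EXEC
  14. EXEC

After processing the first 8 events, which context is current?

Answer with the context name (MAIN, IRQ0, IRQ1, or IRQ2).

Event 1 (INT 1): INT 1 arrives: push (MAIN, PC=0), enter IRQ1 at PC=0 (depth now 1)
Event 2 (EXEC): [IRQ1] PC=0: INC 1 -> ACC=1
Event 3 (EXEC): [IRQ1] PC=1: IRET -> resume MAIN at PC=0 (depth now 0)
Event 4 (EXEC): [MAIN] PC=0: INC 4 -> ACC=5
Event 5 (EXEC): [MAIN] PC=1: DEC 5 -> ACC=0
Event 6 (EXEC): [MAIN] PC=2: INC 2 -> ACC=2
Event 7 (INT 2): INT 2 arrives: push (MAIN, PC=3), enter IRQ2 at PC=0 (depth now 1)
Event 8 (EXEC): [IRQ2] PC=0: DEC 4 -> ACC=-2

Answer: IRQ2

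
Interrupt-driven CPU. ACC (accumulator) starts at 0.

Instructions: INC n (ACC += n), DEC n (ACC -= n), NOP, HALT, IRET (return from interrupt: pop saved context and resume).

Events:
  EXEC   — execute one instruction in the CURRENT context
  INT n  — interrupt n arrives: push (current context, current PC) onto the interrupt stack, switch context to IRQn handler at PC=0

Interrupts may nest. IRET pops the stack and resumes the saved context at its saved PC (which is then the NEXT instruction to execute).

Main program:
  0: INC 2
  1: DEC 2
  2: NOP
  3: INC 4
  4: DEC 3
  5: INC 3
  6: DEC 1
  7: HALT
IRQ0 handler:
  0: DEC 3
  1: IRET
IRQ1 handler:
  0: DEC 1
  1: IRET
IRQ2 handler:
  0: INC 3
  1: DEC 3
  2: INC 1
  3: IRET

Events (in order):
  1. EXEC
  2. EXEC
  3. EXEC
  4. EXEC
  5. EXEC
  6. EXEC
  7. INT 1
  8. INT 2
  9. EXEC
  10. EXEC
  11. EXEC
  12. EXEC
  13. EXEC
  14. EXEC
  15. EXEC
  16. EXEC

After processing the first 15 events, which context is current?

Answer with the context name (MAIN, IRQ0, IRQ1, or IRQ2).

Event 1 (EXEC): [MAIN] PC=0: INC 2 -> ACC=2
Event 2 (EXEC): [MAIN] PC=1: DEC 2 -> ACC=0
Event 3 (EXEC): [MAIN] PC=2: NOP
Event 4 (EXEC): [MAIN] PC=3: INC 4 -> ACC=4
Event 5 (EXEC): [MAIN] PC=4: DEC 3 -> ACC=1
Event 6 (EXEC): [MAIN] PC=5: INC 3 -> ACC=4
Event 7 (INT 1): INT 1 arrives: push (MAIN, PC=6), enter IRQ1 at PC=0 (depth now 1)
Event 8 (INT 2): INT 2 arrives: push (IRQ1, PC=0), enter IRQ2 at PC=0 (depth now 2)
Event 9 (EXEC): [IRQ2] PC=0: INC 3 -> ACC=7
Event 10 (EXEC): [IRQ2] PC=1: DEC 3 -> ACC=4
Event 11 (EXEC): [IRQ2] PC=2: INC 1 -> ACC=5
Event 12 (EXEC): [IRQ2] PC=3: IRET -> resume IRQ1 at PC=0 (depth now 1)
Event 13 (EXEC): [IRQ1] PC=0: DEC 1 -> ACC=4
Event 14 (EXEC): [IRQ1] PC=1: IRET -> resume MAIN at PC=6 (depth now 0)
Event 15 (EXEC): [MAIN] PC=6: DEC 1 -> ACC=3

Answer: MAIN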